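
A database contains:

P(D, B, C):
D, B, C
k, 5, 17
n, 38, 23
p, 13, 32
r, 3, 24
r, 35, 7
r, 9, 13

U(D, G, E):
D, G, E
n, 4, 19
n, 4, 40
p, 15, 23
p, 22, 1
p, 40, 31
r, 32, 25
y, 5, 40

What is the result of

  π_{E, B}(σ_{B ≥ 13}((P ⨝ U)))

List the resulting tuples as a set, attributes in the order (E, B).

Natural join on D: {(n, 38, 23, 4, 19), (n, 38, 23, 4, 40), (p, 13, 32, 15, 23), (p, 13, 32, 22, 1), (p, 13, 32, 40, 31), (r, 3, 24, 32, 25), (r, 35, 7, 32, 25), (r, 9, 13, 32, 25)}
σ[B ≥ 13]: keep tuples satisfying B ≥ 13 → {(n, 38, 23, 4, 19), (n, 38, 23, 4, 40), (p, 13, 32, 15, 23), (p, 13, 32, 22, 1), (p, 13, 32, 40, 31), (r, 35, 7, 32, 25)}
Projecting to E, B: {(1, 13), (19, 38), (23, 13), (25, 35), (31, 13), (40, 38)}

{(1, 13), (19, 38), (23, 13), (25, 35), (31, 13), (40, 38)}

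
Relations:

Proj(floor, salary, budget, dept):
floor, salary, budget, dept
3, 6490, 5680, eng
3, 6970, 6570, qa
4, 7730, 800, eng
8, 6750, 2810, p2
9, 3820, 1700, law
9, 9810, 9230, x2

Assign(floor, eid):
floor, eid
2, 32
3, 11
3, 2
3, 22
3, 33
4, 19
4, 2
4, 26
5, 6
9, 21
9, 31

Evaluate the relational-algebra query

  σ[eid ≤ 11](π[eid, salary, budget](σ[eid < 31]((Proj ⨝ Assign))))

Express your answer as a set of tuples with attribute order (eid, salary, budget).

Joining Proj and Assign on floor yields {(3, 6490, 5680, eng, 11), (3, 6490, 5680, eng, 2), (3, 6490, 5680, eng, 22), (3, 6490, 5680, eng, 33), (3, 6970, 6570, qa, 11), (3, 6970, 6570, qa, 2), (3, 6970, 6570, qa, 22), (3, 6970, 6570, qa, 33), (4, 7730, 800, eng, 19), (4, 7730, 800, eng, 2), (4, 7730, 800, eng, 26), (9, 3820, 1700, law, 21), (9, 3820, 1700, law, 31), (9, 9810, 9230, x2, 21), (9, 9810, 9230, x2, 31)}.
Apply σ_{eid < 31}; surviving tuples: {(3, 6490, 5680, eng, 11), (3, 6490, 5680, eng, 2), (3, 6490, 5680, eng, 22), (3, 6970, 6570, qa, 11), (3, 6970, 6570, qa, 2), (3, 6970, 6570, qa, 22), (4, 7730, 800, eng, 19), (4, 7730, 800, eng, 2), (4, 7730, 800, eng, 26), (9, 3820, 1700, law, 21), (9, 9810, 9230, x2, 21)}
Projecting to eid, salary, budget: {(11, 6490, 5680), (11, 6970, 6570), (19, 7730, 800), (2, 6490, 5680), (2, 6970, 6570), (2, 7730, 800), (21, 3820, 1700), (21, 9810, 9230), (22, 6490, 5680), (22, 6970, 6570), (26, 7730, 800)}
Apply σ_{eid ≤ 11}; surviving tuples: {(11, 6490, 5680), (11, 6970, 6570), (2, 6490, 5680), (2, 6970, 6570), (2, 7730, 800)}

{(11, 6490, 5680), (11, 6970, 6570), (2, 6490, 5680), (2, 6970, 6570), (2, 7730, 800)}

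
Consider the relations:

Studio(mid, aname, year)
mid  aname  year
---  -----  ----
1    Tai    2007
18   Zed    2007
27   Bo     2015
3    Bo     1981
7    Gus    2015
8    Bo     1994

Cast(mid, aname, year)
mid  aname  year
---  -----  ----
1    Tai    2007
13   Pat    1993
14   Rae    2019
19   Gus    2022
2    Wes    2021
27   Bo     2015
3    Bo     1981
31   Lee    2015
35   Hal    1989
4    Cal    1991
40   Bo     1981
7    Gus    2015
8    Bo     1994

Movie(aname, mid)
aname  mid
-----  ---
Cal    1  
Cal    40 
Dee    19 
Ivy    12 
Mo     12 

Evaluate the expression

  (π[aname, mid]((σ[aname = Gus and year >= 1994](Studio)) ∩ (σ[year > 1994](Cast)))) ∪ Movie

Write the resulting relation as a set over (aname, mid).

{(Cal, 1), (Cal, 40), (Dee, 19), (Gus, 7), (Ivy, 12), (Mo, 12)}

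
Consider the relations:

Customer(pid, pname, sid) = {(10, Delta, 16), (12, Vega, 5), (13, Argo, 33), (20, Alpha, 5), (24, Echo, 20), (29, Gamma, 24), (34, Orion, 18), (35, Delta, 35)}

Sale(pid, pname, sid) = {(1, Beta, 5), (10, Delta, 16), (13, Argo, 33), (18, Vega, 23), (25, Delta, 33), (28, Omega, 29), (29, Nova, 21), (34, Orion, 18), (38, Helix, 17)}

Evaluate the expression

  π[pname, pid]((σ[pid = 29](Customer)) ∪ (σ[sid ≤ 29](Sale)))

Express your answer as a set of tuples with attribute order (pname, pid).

{(Beta, 1), (Delta, 10), (Gamma, 29), (Helix, 38), (Nova, 29), (Omega, 28), (Orion, 34), (Vega, 18)}

σ[pid = 29]: keep tuples satisfying pid = 29 → {(29, Gamma, 24)}
σ[sid ≤ 29]: keep tuples satisfying sid ≤ 29 → {(1, Beta, 5), (10, Delta, 16), (18, Vega, 23), (28, Omega, 29), (29, Nova, 21), (34, Orion, 18), (38, Helix, 17)}
Taking the union: {(1, Beta, 5), (10, Delta, 16), (18, Vega, 23), (28, Omega, 29), (29, Gamma, 24), (29, Nova, 21), (34, Orion, 18), (38, Helix, 17)}
π[pname, pid]: project onto (pname, pid) → {(Beta, 1), (Delta, 10), (Gamma, 29), (Helix, 38), (Nova, 29), (Omega, 28), (Orion, 34), (Vega, 18)}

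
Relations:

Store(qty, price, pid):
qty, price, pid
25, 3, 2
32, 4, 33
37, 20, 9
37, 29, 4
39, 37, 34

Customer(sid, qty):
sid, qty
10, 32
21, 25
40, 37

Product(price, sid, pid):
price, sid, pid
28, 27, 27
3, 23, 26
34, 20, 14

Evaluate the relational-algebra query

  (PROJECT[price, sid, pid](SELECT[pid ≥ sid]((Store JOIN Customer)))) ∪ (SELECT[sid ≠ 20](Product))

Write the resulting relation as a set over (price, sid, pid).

{(28, 27, 27), (3, 23, 26), (4, 10, 33)}

Joining Store and Customer on qty yields {(25, 3, 2, 21), (32, 4, 33, 10), (37, 20, 9, 40), (37, 29, 4, 40)}.
Filtering on pid ≥ sid leaves {(32, 4, 33, 10)}.
π[price, sid, pid]: project onto (price, sid, pid) → {(4, 10, 33)}
Filtering on sid ≠ 20 leaves {(28, 27, 27), (3, 23, 26)}.
Union: {(4, 10, 33)} with {(28, 27, 27), (3, 23, 26)} → {(28, 27, 27), (3, 23, 26), (4, 10, 33)}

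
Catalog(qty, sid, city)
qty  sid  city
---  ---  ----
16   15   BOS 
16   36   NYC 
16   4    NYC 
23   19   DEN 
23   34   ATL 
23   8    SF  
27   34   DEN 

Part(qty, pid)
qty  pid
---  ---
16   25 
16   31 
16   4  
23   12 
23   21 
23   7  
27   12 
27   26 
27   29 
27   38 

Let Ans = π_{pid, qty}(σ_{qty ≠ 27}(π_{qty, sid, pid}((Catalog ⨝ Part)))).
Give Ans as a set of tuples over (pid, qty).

Joining Catalog and Part on qty yields {(16, 15, BOS, 25), (16, 15, BOS, 31), (16, 15, BOS, 4), (16, 36, NYC, 25), (16, 36, NYC, 31), (16, 36, NYC, 4), (16, 4, NYC, 25), (16, 4, NYC, 31), (16, 4, NYC, 4), (23, 19, DEN, 12), (23, 19, DEN, 21), (23, 19, DEN, 7), (23, 34, ATL, 12), (23, 34, ATL, 21), (23, 34, ATL, 7), (23, 8, SF, 12), (23, 8, SF, 21), (23, 8, SF, 7), (27, 34, DEN, 12), (27, 34, DEN, 26), (27, 34, DEN, 29), (27, 34, DEN, 38)}.
Keep only column(s) qty, sid, pid: {(16, 15, 25), (16, 15, 31), (16, 15, 4), (16, 36, 25), (16, 36, 31), (16, 36, 4), (16, 4, 25), (16, 4, 31), (16, 4, 4), (23, 19, 12), (23, 19, 21), (23, 19, 7), (23, 34, 12), (23, 34, 21), (23, 34, 7), (23, 8, 12), (23, 8, 21), (23, 8, 7), (27, 34, 12), (27, 34, 26), (27, 34, 29), (27, 34, 38)}
Selection qty ≠ 27: {(16, 15, 25), (16, 15, 31), (16, 15, 4), (16, 36, 25), (16, 36, 31), (16, 36, 4), (16, 4, 25), (16, 4, 31), (16, 4, 4), (23, 19, 12), (23, 19, 21), (23, 19, 7), (23, 34, 12), (23, 34, 21), (23, 34, 7), (23, 8, 12), (23, 8, 21), (23, 8, 7)}
Keep only column(s) pid, qty (12 duplicate(s) eliminated): {(12, 23), (21, 23), (25, 16), (31, 16), (4, 16), (7, 23)}

{(12, 23), (21, 23), (25, 16), (31, 16), (4, 16), (7, 23)}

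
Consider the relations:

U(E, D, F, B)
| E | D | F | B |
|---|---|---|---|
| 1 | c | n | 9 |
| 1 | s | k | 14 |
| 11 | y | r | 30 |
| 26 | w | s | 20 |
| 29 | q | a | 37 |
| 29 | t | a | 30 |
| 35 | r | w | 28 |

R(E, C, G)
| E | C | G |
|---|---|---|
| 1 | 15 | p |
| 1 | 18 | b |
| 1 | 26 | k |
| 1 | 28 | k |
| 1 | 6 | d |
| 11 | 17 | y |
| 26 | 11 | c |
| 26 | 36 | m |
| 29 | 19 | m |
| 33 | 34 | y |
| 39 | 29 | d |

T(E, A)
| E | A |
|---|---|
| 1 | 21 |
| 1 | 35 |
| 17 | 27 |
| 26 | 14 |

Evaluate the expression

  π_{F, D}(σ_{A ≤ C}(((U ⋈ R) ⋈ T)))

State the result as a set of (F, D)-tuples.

Joining U and R on E yields {(1, c, n, 9, 15, p), (1, c, n, 9, 18, b), (1, c, n, 9, 26, k), (1, c, n, 9, 28, k), (1, c, n, 9, 6, d), (1, s, k, 14, 15, p), (1, s, k, 14, 18, b), (1, s, k, 14, 26, k), (1, s, k, 14, 28, k), (1, s, k, 14, 6, d), (11, y, r, 30, 17, y), (26, w, s, 20, 11, c), (26, w, s, 20, 36, m), (29, q, a, 37, 19, m), (29, t, a, 30, 19, m)}.
Joining (U ⋈ R) and T on E yields {(1, c, n, 9, 15, p, 21), (1, c, n, 9, 15, p, 35), (1, c, n, 9, 18, b, 21), (1, c, n, 9, 18, b, 35), (1, c, n, 9, 26, k, 21), (1, c, n, 9, 26, k, 35), (1, c, n, 9, 28, k, 21), (1, c, n, 9, 28, k, 35), (1, c, n, 9, 6, d, 21), (1, c, n, 9, 6, d, 35), (1, s, k, 14, 15, p, 21), (1, s, k, 14, 15, p, 35), (1, s, k, 14, 18, b, 21), (1, s, k, 14, 18, b, 35), (1, s, k, 14, 26, k, 21), (1, s, k, 14, 26, k, 35), (1, s, k, 14, 28, k, 21), (1, s, k, 14, 28, k, 35), (1, s, k, 14, 6, d, 21), (1, s, k, 14, 6, d, 35), (26, w, s, 20, 11, c, 14), (26, w, s, 20, 36, m, 14)}.
Filtering on A ≤ C leaves {(1, c, n, 9, 26, k, 21), (1, c, n, 9, 28, k, 21), (1, s, k, 14, 26, k, 21), (1, s, k, 14, 28, k, 21), (26, w, s, 20, 36, m, 14)}.
Keep only column(s) F, D (2 duplicate(s) eliminated): {(k, s), (n, c), (s, w)}

{(k, s), (n, c), (s, w)}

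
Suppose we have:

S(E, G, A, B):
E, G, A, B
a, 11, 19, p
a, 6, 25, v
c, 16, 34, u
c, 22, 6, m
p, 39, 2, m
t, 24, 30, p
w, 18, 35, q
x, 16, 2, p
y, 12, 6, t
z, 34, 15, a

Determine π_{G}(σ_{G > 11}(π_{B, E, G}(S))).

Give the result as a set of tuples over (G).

{12, 16, 18, 22, 24, 34, 39}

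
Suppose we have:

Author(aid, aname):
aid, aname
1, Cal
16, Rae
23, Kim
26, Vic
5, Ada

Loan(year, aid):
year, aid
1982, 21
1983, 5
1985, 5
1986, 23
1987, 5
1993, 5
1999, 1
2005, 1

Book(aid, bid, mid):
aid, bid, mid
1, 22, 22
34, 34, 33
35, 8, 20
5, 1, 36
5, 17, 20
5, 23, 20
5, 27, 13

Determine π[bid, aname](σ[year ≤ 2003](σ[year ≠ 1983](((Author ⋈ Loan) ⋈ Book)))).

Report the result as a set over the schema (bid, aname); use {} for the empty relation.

{(1, Ada), (17, Ada), (22, Cal), (23, Ada), (27, Ada)}

Natural join on aid: {(1, Cal, 1999), (1, Cal, 2005), (23, Kim, 1986), (5, Ada, 1983), (5, Ada, 1985), (5, Ada, 1987), (5, Ada, 1993)}
Natural join on aid: {(1, Cal, 1999, 22, 22), (1, Cal, 2005, 22, 22), (5, Ada, 1983, 1, 36), (5, Ada, 1983, 17, 20), (5, Ada, 1983, 23, 20), (5, Ada, 1983, 27, 13), (5, Ada, 1985, 1, 36), (5, Ada, 1985, 17, 20), (5, Ada, 1985, 23, 20), (5, Ada, 1985, 27, 13), (5, Ada, 1987, 1, 36), (5, Ada, 1987, 17, 20), (5, Ada, 1987, 23, 20), (5, Ada, 1987, 27, 13), (5, Ada, 1993, 1, 36), (5, Ada, 1993, 17, 20), (5, Ada, 1993, 23, 20), (5, Ada, 1993, 27, 13)}
σ[year ≠ 1983]: keep tuples satisfying year ≠ 1983 → {(1, Cal, 1999, 22, 22), (1, Cal, 2005, 22, 22), (5, Ada, 1985, 1, 36), (5, Ada, 1985, 17, 20), (5, Ada, 1985, 23, 20), (5, Ada, 1985, 27, 13), (5, Ada, 1987, 1, 36), (5, Ada, 1987, 17, 20), (5, Ada, 1987, 23, 20), (5, Ada, 1987, 27, 13), (5, Ada, 1993, 1, 36), (5, Ada, 1993, 17, 20), (5, Ada, 1993, 23, 20), (5, Ada, 1993, 27, 13)}
σ[year ≤ 2003]: keep tuples satisfying year ≤ 2003 → {(1, Cal, 1999, 22, 22), (5, Ada, 1985, 1, 36), (5, Ada, 1985, 17, 20), (5, Ada, 1985, 23, 20), (5, Ada, 1985, 27, 13), (5, Ada, 1987, 1, 36), (5, Ada, 1987, 17, 20), (5, Ada, 1987, 23, 20), (5, Ada, 1987, 27, 13), (5, Ada, 1993, 1, 36), (5, Ada, 1993, 17, 20), (5, Ada, 1993, 23, 20), (5, Ada, 1993, 27, 13)}
Projecting to bid, aname (8 duplicate(s) eliminated): {(1, Ada), (17, Ada), (22, Cal), (23, Ada), (27, Ada)}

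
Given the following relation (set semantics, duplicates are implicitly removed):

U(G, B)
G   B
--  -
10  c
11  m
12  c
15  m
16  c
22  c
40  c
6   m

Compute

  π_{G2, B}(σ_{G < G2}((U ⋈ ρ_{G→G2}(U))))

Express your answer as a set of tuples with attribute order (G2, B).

ρ[G→G2]: schema becomes (G2, B); tuples unchanged.
Joining U and ρ_{G→G2}(U) on B yields {(10, c, 10), (10, c, 12), (10, c, 16), (10, c, 22), (10, c, 40), (11, m, 11), (11, m, 15), (11, m, 6), (12, c, 10), (12, c, 12), (12, c, 16), (12, c, 22), (12, c, 40), (15, m, 11), (15, m, 15), (15, m, 6), (16, c, 10), (16, c, 12), (16, c, 16), (16, c, 22), (16, c, 40), (22, c, 10), (22, c, 12), (22, c, 16), (22, c, 22), (22, c, 40), (40, c, 10), (40, c, 12), (40, c, 16), (40, c, 22), (40, c, 40), (6, m, 11), (6, m, 15), (6, m, 6)}.
Apply σ_{G < G2}; surviving tuples: {(10, c, 12), (10, c, 16), (10, c, 22), (10, c, 40), (11, m, 15), (12, c, 16), (12, c, 22), (12, c, 40), (16, c, 22), (16, c, 40), (22, c, 40), (6, m, 11), (6, m, 15)}
Projecting to G2, B (7 duplicate(s) eliminated): {(11, m), (12, c), (15, m), (16, c), (22, c), (40, c)}

{(11, m), (12, c), (15, m), (16, c), (22, c), (40, c)}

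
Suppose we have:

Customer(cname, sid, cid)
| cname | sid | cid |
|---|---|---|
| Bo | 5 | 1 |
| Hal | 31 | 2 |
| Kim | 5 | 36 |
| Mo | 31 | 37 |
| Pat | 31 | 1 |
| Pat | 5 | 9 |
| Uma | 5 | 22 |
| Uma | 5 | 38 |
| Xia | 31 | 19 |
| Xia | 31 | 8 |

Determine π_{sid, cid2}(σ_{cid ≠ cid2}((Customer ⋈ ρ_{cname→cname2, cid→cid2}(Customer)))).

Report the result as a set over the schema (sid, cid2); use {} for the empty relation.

ρ[cname→cname2, cid→cid2]: schema becomes (cname2, sid, cid2); tuples unchanged.
Joining Customer and ρ_{cname→cname2, cid→cid2}(Customer) on sid yields {(Bo, 5, 1, Bo, 1), (Bo, 5, 1, Kim, 36), (Bo, 5, 1, Pat, 9), (Bo, 5, 1, Uma, 22), (Bo, 5, 1, Uma, 38), (Hal, 31, 2, Hal, 2), (Hal, 31, 2, Mo, 37), (Hal, 31, 2, Pat, 1), (Hal, 31, 2, Xia, 19), (Hal, 31, 2, Xia, 8), (Kim, 5, 36, Bo, 1), (Kim, 5, 36, Kim, 36), (Kim, 5, 36, Pat, 9), (Kim, 5, 36, Uma, 22), (Kim, 5, 36, Uma, 38), (Mo, 31, 37, Hal, 2), (Mo, 31, 37, Mo, 37), (Mo, 31, 37, Pat, 1), (Mo, 31, 37, Xia, 19), (Mo, 31, 37, Xia, 8), (Pat, 31, 1, Hal, 2), (Pat, 31, 1, Mo, 37), (Pat, 31, 1, Pat, 1), (Pat, 31, 1, Xia, 19), (Pat, 31, 1, Xia, 8), (Pat, 5, 9, Bo, 1), (Pat, 5, 9, Kim, 36), (Pat, 5, 9, Pat, 9), (Pat, 5, 9, Uma, 22), (Pat, 5, 9, Uma, 38), (Uma, 5, 22, Bo, 1), (Uma, 5, 22, Kim, 36), (Uma, 5, 22, Pat, 9), (Uma, 5, 22, Uma, 22), (Uma, 5, 22, Uma, 38), (Uma, 5, 38, Bo, 1), (Uma, 5, 38, Kim, 36), (Uma, 5, 38, Pat, 9), (Uma, 5, 38, Uma, 22), (Uma, 5, 38, Uma, 38), (Xia, 31, 19, Hal, 2), (Xia, 31, 19, Mo, 37), (Xia, 31, 19, Pat, 1), (Xia, 31, 19, Xia, 19), (Xia, 31, 19, Xia, 8), (Xia, 31, 8, Hal, 2), (Xia, 31, 8, Mo, 37), (Xia, 31, 8, Pat, 1), (Xia, 31, 8, Xia, 19), (Xia, 31, 8, Xia, 8)}.
Selection cid ≠ cid2: {(Bo, 5, 1, Kim, 36), (Bo, 5, 1, Pat, 9), (Bo, 5, 1, Uma, 22), (Bo, 5, 1, Uma, 38), (Hal, 31, 2, Mo, 37), (Hal, 31, 2, Pat, 1), (Hal, 31, 2, Xia, 19), (Hal, 31, 2, Xia, 8), (Kim, 5, 36, Bo, 1), (Kim, 5, 36, Pat, 9), (Kim, 5, 36, Uma, 22), (Kim, 5, 36, Uma, 38), (Mo, 31, 37, Hal, 2), (Mo, 31, 37, Pat, 1), (Mo, 31, 37, Xia, 19), (Mo, 31, 37, Xia, 8), (Pat, 31, 1, Hal, 2), (Pat, 31, 1, Mo, 37), (Pat, 31, 1, Xia, 19), (Pat, 31, 1, Xia, 8), (Pat, 5, 9, Bo, 1), (Pat, 5, 9, Kim, 36), (Pat, 5, 9, Uma, 22), (Pat, 5, 9, Uma, 38), (Uma, 5, 22, Bo, 1), (Uma, 5, 22, Kim, 36), (Uma, 5, 22, Pat, 9), (Uma, 5, 22, Uma, 38), (Uma, 5, 38, Bo, 1), (Uma, 5, 38, Kim, 36), (Uma, 5, 38, Pat, 9), (Uma, 5, 38, Uma, 22), (Xia, 31, 19, Hal, 2), (Xia, 31, 19, Mo, 37), (Xia, 31, 19, Pat, 1), (Xia, 31, 19, Xia, 8), (Xia, 31, 8, Hal, 2), (Xia, 31, 8, Mo, 37), (Xia, 31, 8, Pat, 1), (Xia, 31, 8, Xia, 19)}
Projecting to sid, cid2 (30 duplicate(s) eliminated): {(31, 1), (31, 19), (31, 2), (31, 37), (31, 8), (5, 1), (5, 22), (5, 36), (5, 38), (5, 9)}

{(31, 1), (31, 19), (31, 2), (31, 37), (31, 8), (5, 1), (5, 22), (5, 36), (5, 38), (5, 9)}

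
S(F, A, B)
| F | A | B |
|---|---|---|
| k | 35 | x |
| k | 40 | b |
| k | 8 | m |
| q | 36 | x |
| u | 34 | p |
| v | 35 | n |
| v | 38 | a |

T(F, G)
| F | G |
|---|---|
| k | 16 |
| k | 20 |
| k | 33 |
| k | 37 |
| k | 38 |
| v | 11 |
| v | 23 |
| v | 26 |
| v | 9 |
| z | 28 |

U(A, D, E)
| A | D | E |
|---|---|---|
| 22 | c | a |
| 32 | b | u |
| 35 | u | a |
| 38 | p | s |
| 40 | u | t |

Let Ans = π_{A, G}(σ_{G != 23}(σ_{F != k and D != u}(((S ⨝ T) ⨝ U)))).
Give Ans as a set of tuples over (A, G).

{(38, 11), (38, 26), (38, 9)}

Joining S and T on F yields {(k, 35, x, 16), (k, 35, x, 20), (k, 35, x, 33), (k, 35, x, 37), (k, 35, x, 38), (k, 40, b, 16), (k, 40, b, 20), (k, 40, b, 33), (k, 40, b, 37), (k, 40, b, 38), (k, 8, m, 16), (k, 8, m, 20), (k, 8, m, 33), (k, 8, m, 37), (k, 8, m, 38), (v, 35, n, 11), (v, 35, n, 23), (v, 35, n, 26), (v, 35, n, 9), (v, 38, a, 11), (v, 38, a, 23), (v, 38, a, 26), (v, 38, a, 9)}.
Joining (S ⨝ T) and U on A yields {(k, 35, x, 16, u, a), (k, 35, x, 20, u, a), (k, 35, x, 33, u, a), (k, 35, x, 37, u, a), (k, 35, x, 38, u, a), (k, 40, b, 16, u, t), (k, 40, b, 20, u, t), (k, 40, b, 33, u, t), (k, 40, b, 37, u, t), (k, 40, b, 38, u, t), (v, 35, n, 11, u, a), (v, 35, n, 23, u, a), (v, 35, n, 26, u, a), (v, 35, n, 9, u, a), (v, 38, a, 11, p, s), (v, 38, a, 23, p, s), (v, 38, a, 26, p, s), (v, 38, a, 9, p, s)}.
Selection F != k and D != u: {(v, 38, a, 11, p, s), (v, 38, a, 23, p, s), (v, 38, a, 26, p, s), (v, 38, a, 9, p, s)}
Selection G != 23: {(v, 38, a, 11, p, s), (v, 38, a, 26, p, s), (v, 38, a, 9, p, s)}
Projecting to A, G: {(38, 11), (38, 26), (38, 9)}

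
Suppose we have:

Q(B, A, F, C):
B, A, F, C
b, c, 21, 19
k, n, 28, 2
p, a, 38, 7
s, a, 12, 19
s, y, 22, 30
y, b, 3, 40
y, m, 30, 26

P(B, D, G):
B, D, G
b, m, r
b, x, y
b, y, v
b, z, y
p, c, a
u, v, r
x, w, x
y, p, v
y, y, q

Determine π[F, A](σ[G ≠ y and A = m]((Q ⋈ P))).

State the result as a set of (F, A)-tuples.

{(30, m)}

Joining Q and P on B yields {(b, c, 21, 19, m, r), (b, c, 21, 19, x, y), (b, c, 21, 19, y, v), (b, c, 21, 19, z, y), (p, a, 38, 7, c, a), (y, b, 3, 40, p, v), (y, b, 3, 40, y, q), (y, m, 30, 26, p, v), (y, m, 30, 26, y, q)}.
Apply σ_{G ≠ y and A = m}; surviving tuples: {(y, m, 30, 26, p, v), (y, m, 30, 26, y, q)}
Projecting to F, A (1 duplicate(s) eliminated): {(30, m)}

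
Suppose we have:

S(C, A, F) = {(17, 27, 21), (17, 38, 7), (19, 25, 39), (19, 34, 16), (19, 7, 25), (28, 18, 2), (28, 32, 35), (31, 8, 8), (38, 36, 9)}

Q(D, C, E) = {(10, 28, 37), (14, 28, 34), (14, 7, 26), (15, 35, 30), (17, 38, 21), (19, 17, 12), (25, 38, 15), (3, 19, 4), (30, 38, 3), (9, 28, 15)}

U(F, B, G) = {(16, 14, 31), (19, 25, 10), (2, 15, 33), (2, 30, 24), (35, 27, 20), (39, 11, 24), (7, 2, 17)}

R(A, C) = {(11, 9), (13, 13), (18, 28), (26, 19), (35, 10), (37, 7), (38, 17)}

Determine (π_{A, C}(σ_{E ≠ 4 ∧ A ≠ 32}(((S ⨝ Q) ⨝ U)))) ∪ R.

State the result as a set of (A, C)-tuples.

{(11, 9), (13, 13), (18, 28), (26, 19), (35, 10), (37, 7), (38, 17)}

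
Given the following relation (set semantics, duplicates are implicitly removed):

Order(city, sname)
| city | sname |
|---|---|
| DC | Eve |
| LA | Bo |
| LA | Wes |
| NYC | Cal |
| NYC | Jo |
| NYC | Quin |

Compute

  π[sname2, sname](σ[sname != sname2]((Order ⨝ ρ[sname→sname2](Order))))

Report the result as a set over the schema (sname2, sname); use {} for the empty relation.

ρ[sname→sname2]: schema becomes (city, sname2); tuples unchanged.
Joining Order and ρ[sname→sname2](Order) on city yields {(DC, Eve, Eve), (LA, Bo, Bo), (LA, Bo, Wes), (LA, Wes, Bo), (LA, Wes, Wes), (NYC, Cal, Cal), (NYC, Cal, Jo), (NYC, Cal, Quin), (NYC, Jo, Cal), (NYC, Jo, Jo), (NYC, Jo, Quin), (NYC, Quin, Cal), (NYC, Quin, Jo), (NYC, Quin, Quin)}.
σ[sname != sname2]: keep tuples satisfying sname != sname2 → {(LA, Bo, Wes), (LA, Wes, Bo), (NYC, Cal, Jo), (NYC, Cal, Quin), (NYC, Jo, Cal), (NYC, Jo, Quin), (NYC, Quin, Cal), (NYC, Quin, Jo)}
Projecting to sname2, sname: {(Bo, Wes), (Cal, Jo), (Cal, Quin), (Jo, Cal), (Jo, Quin), (Quin, Cal), (Quin, Jo), (Wes, Bo)}

{(Bo, Wes), (Cal, Jo), (Cal, Quin), (Jo, Cal), (Jo, Quin), (Quin, Cal), (Quin, Jo), (Wes, Bo)}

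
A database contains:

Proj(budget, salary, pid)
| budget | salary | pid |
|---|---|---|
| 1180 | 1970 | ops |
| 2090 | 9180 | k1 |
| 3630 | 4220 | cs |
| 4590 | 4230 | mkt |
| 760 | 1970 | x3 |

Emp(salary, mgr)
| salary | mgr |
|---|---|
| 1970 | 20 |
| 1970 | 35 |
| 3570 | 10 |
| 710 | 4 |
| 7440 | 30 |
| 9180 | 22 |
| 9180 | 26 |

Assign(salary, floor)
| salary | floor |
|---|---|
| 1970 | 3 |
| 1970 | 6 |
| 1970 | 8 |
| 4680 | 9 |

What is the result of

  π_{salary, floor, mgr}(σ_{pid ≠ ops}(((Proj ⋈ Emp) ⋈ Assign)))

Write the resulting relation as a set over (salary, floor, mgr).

{(1970, 3, 20), (1970, 3, 35), (1970, 6, 20), (1970, 6, 35), (1970, 8, 20), (1970, 8, 35)}

Joining Proj and Emp on salary yields {(1180, 1970, ops, 20), (1180, 1970, ops, 35), (2090, 9180, k1, 22), (2090, 9180, k1, 26), (760, 1970, x3, 20), (760, 1970, x3, 35)}.
Joining (Proj ⋈ Emp) and Assign on salary yields {(1180, 1970, ops, 20, 3), (1180, 1970, ops, 20, 6), (1180, 1970, ops, 20, 8), (1180, 1970, ops, 35, 3), (1180, 1970, ops, 35, 6), (1180, 1970, ops, 35, 8), (760, 1970, x3, 20, 3), (760, 1970, x3, 20, 6), (760, 1970, x3, 20, 8), (760, 1970, x3, 35, 3), (760, 1970, x3, 35, 6), (760, 1970, x3, 35, 8)}.
Selection pid ≠ ops: {(760, 1970, x3, 20, 3), (760, 1970, x3, 20, 6), (760, 1970, x3, 20, 8), (760, 1970, x3, 35, 3), (760, 1970, x3, 35, 6), (760, 1970, x3, 35, 8)}
π[salary, floor, mgr]: project onto (salary, floor, mgr) → {(1970, 3, 20), (1970, 3, 35), (1970, 6, 20), (1970, 6, 35), (1970, 8, 20), (1970, 8, 35)}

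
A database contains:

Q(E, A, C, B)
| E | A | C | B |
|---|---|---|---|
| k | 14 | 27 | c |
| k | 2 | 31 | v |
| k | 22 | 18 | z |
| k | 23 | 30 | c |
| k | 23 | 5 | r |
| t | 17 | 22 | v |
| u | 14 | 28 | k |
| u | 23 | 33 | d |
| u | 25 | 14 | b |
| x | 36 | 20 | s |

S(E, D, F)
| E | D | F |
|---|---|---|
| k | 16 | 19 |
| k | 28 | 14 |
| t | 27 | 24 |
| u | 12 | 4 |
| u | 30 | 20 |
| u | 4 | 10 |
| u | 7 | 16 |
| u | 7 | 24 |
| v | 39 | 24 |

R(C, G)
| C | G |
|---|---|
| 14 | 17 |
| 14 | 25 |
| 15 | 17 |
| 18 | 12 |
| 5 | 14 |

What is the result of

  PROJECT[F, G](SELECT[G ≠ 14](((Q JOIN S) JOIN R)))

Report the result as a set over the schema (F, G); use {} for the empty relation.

{(10, 17), (10, 25), (14, 12), (16, 17), (16, 25), (19, 12), (20, 17), (20, 25), (24, 17), (24, 25), (4, 17), (4, 25)}

Natural join on E: {(k, 14, 27, c, 16, 19), (k, 14, 27, c, 28, 14), (k, 2, 31, v, 16, 19), (k, 2, 31, v, 28, 14), (k, 22, 18, z, 16, 19), (k, 22, 18, z, 28, 14), (k, 23, 30, c, 16, 19), (k, 23, 30, c, 28, 14), (k, 23, 5, r, 16, 19), (k, 23, 5, r, 28, 14), (t, 17, 22, v, 27, 24), (u, 14, 28, k, 12, 4), (u, 14, 28, k, 30, 20), (u, 14, 28, k, 4, 10), (u, 14, 28, k, 7, 16), (u, 14, 28, k, 7, 24), (u, 23, 33, d, 12, 4), (u, 23, 33, d, 30, 20), (u, 23, 33, d, 4, 10), (u, 23, 33, d, 7, 16), (u, 23, 33, d, 7, 24), (u, 25, 14, b, 12, 4), (u, 25, 14, b, 30, 20), (u, 25, 14, b, 4, 10), (u, 25, 14, b, 7, 16), (u, 25, 14, b, 7, 24)}
Natural join on C: {(k, 22, 18, z, 16, 19, 12), (k, 22, 18, z, 28, 14, 12), (k, 23, 5, r, 16, 19, 14), (k, 23, 5, r, 28, 14, 14), (u, 25, 14, b, 12, 4, 17), (u, 25, 14, b, 12, 4, 25), (u, 25, 14, b, 30, 20, 17), (u, 25, 14, b, 30, 20, 25), (u, 25, 14, b, 4, 10, 17), (u, 25, 14, b, 4, 10, 25), (u, 25, 14, b, 7, 16, 17), (u, 25, 14, b, 7, 16, 25), (u, 25, 14, b, 7, 24, 17), (u, 25, 14, b, 7, 24, 25)}
σ[G ≠ 14]: keep tuples satisfying G ≠ 14 → {(k, 22, 18, z, 16, 19, 12), (k, 22, 18, z, 28, 14, 12), (u, 25, 14, b, 12, 4, 17), (u, 25, 14, b, 12, 4, 25), (u, 25, 14, b, 30, 20, 17), (u, 25, 14, b, 30, 20, 25), (u, 25, 14, b, 4, 10, 17), (u, 25, 14, b, 4, 10, 25), (u, 25, 14, b, 7, 16, 17), (u, 25, 14, b, 7, 16, 25), (u, 25, 14, b, 7, 24, 17), (u, 25, 14, b, 7, 24, 25)}
Keep only column(s) F, G: {(10, 17), (10, 25), (14, 12), (16, 17), (16, 25), (19, 12), (20, 17), (20, 25), (24, 17), (24, 25), (4, 17), (4, 25)}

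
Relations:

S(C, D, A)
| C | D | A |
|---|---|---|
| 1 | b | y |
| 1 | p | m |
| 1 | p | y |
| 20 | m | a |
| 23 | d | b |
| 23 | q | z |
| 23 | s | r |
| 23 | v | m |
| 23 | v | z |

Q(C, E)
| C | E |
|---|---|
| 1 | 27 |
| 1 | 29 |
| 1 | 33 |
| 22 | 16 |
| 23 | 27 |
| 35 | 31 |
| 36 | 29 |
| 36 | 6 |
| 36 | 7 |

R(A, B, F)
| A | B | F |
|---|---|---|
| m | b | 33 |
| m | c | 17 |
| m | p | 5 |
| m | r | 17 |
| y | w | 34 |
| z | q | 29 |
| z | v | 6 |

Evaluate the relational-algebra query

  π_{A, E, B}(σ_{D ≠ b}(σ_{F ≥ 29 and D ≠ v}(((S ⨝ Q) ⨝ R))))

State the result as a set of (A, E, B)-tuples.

{(m, 27, b), (m, 29, b), (m, 33, b), (y, 27, w), (y, 29, w), (y, 33, w), (z, 27, q)}

Joining S and Q on C yields {(1, b, y, 27), (1, b, y, 29), (1, b, y, 33), (1, p, m, 27), (1, p, m, 29), (1, p, m, 33), (1, p, y, 27), (1, p, y, 29), (1, p, y, 33), (23, d, b, 27), (23, q, z, 27), (23, s, r, 27), (23, v, m, 27), (23, v, z, 27)}.
Joining (S ⨝ Q) and R on A yields {(1, b, y, 27, w, 34), (1, b, y, 29, w, 34), (1, b, y, 33, w, 34), (1, p, m, 27, b, 33), (1, p, m, 27, c, 17), (1, p, m, 27, p, 5), (1, p, m, 27, r, 17), (1, p, m, 29, b, 33), (1, p, m, 29, c, 17), (1, p, m, 29, p, 5), (1, p, m, 29, r, 17), (1, p, m, 33, b, 33), (1, p, m, 33, c, 17), (1, p, m, 33, p, 5), (1, p, m, 33, r, 17), (1, p, y, 27, w, 34), (1, p, y, 29, w, 34), (1, p, y, 33, w, 34), (23, q, z, 27, q, 29), (23, q, z, 27, v, 6), (23, v, m, 27, b, 33), (23, v, m, 27, c, 17), (23, v, m, 27, p, 5), (23, v, m, 27, r, 17), (23, v, z, 27, q, 29), (23, v, z, 27, v, 6)}.
Selection F ≥ 29 and D ≠ v: {(1, b, y, 27, w, 34), (1, b, y, 29, w, 34), (1, b, y, 33, w, 34), (1, p, m, 27, b, 33), (1, p, m, 29, b, 33), (1, p, m, 33, b, 33), (1, p, y, 27, w, 34), (1, p, y, 29, w, 34), (1, p, y, 33, w, 34), (23, q, z, 27, q, 29)}
Selection D ≠ b: {(1, p, m, 27, b, 33), (1, p, m, 29, b, 33), (1, p, m, 33, b, 33), (1, p, y, 27, w, 34), (1, p, y, 29, w, 34), (1, p, y, 33, w, 34), (23, q, z, 27, q, 29)}
π[A, E, B]: project onto (A, E, B) → {(m, 27, b), (m, 29, b), (m, 33, b), (y, 27, w), (y, 29, w), (y, 33, w), (z, 27, q)}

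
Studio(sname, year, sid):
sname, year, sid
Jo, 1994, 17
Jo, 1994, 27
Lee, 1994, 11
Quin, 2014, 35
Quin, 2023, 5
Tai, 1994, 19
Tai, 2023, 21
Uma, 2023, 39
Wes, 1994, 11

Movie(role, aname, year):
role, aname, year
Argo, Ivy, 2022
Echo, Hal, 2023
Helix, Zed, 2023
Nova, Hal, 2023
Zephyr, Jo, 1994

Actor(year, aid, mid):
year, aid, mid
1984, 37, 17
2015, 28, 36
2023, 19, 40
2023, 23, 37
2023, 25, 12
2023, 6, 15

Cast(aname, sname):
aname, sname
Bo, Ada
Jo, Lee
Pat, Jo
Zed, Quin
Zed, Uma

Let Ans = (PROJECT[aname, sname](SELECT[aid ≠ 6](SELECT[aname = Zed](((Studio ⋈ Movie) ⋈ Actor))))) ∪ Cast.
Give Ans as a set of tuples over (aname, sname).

Studio ⋈ Movie (natural join on year): {(Jo, 1994, 17, Zephyr, Jo), (Jo, 1994, 27, Zephyr, Jo), (Lee, 1994, 11, Zephyr, Jo), (Quin, 2023, 5, Echo, Hal), (Quin, 2023, 5, Helix, Zed), (Quin, 2023, 5, Nova, Hal), (Tai, 1994, 19, Zephyr, Jo), (Tai, 2023, 21, Echo, Hal), (Tai, 2023, 21, Helix, Zed), (Tai, 2023, 21, Nova, Hal), (Uma, 2023, 39, Echo, Hal), (Uma, 2023, 39, Helix, Zed), (Uma, 2023, 39, Nova, Hal), (Wes, 1994, 11, Zephyr, Jo)}
(Studio ⋈ Movie) ⋈ Actor (natural join on year): {(Quin, 2023, 5, Echo, Hal, 19, 40), (Quin, 2023, 5, Echo, Hal, 23, 37), (Quin, 2023, 5, Echo, Hal, 25, 12), (Quin, 2023, 5, Echo, Hal, 6, 15), (Quin, 2023, 5, Helix, Zed, 19, 40), (Quin, 2023, 5, Helix, Zed, 23, 37), (Quin, 2023, 5, Helix, Zed, 25, 12), (Quin, 2023, 5, Helix, Zed, 6, 15), (Quin, 2023, 5, Nova, Hal, 19, 40), (Quin, 2023, 5, Nova, Hal, 23, 37), (Quin, 2023, 5, Nova, Hal, 25, 12), (Quin, 2023, 5, Nova, Hal, 6, 15), (Tai, 2023, 21, Echo, Hal, 19, 40), (Tai, 2023, 21, Echo, Hal, 23, 37), (Tai, 2023, 21, Echo, Hal, 25, 12), (Tai, 2023, 21, Echo, Hal, 6, 15), (Tai, 2023, 21, Helix, Zed, 19, 40), (Tai, 2023, 21, Helix, Zed, 23, 37), (Tai, 2023, 21, Helix, Zed, 25, 12), (Tai, 2023, 21, Helix, Zed, 6, 15), (Tai, 2023, 21, Nova, Hal, 19, 40), (Tai, 2023, 21, Nova, Hal, 23, 37), (Tai, 2023, 21, Nova, Hal, 25, 12), (Tai, 2023, 21, Nova, Hal, 6, 15), (Uma, 2023, 39, Echo, Hal, 19, 40), (Uma, 2023, 39, Echo, Hal, 23, 37), (Uma, 2023, 39, Echo, Hal, 25, 12), (Uma, 2023, 39, Echo, Hal, 6, 15), (Uma, 2023, 39, Helix, Zed, 19, 40), (Uma, 2023, 39, Helix, Zed, 23, 37), (Uma, 2023, 39, Helix, Zed, 25, 12), (Uma, 2023, 39, Helix, Zed, 6, 15), (Uma, 2023, 39, Nova, Hal, 19, 40), (Uma, 2023, 39, Nova, Hal, 23, 37), (Uma, 2023, 39, Nova, Hal, 25, 12), (Uma, 2023, 39, Nova, Hal, 6, 15)}
σ[aname = Zed]: keep tuples satisfying aname = Zed → {(Quin, 2023, 5, Helix, Zed, 19, 40), (Quin, 2023, 5, Helix, Zed, 23, 37), (Quin, 2023, 5, Helix, Zed, 25, 12), (Quin, 2023, 5, Helix, Zed, 6, 15), (Tai, 2023, 21, Helix, Zed, 19, 40), (Tai, 2023, 21, Helix, Zed, 23, 37), (Tai, 2023, 21, Helix, Zed, 25, 12), (Tai, 2023, 21, Helix, Zed, 6, 15), (Uma, 2023, 39, Helix, Zed, 19, 40), (Uma, 2023, 39, Helix, Zed, 23, 37), (Uma, 2023, 39, Helix, Zed, 25, 12), (Uma, 2023, 39, Helix, Zed, 6, 15)}
σ[aid ≠ 6]: keep tuples satisfying aid ≠ 6 → {(Quin, 2023, 5, Helix, Zed, 19, 40), (Quin, 2023, 5, Helix, Zed, 23, 37), (Quin, 2023, 5, Helix, Zed, 25, 12), (Tai, 2023, 21, Helix, Zed, 19, 40), (Tai, 2023, 21, Helix, Zed, 23, 37), (Tai, 2023, 21, Helix, Zed, 25, 12), (Uma, 2023, 39, Helix, Zed, 19, 40), (Uma, 2023, 39, Helix, Zed, 23, 37), (Uma, 2023, 39, Helix, Zed, 25, 12)}
Projecting to aname, sname (6 duplicate(s) eliminated): {(Zed, Quin), (Zed, Tai), (Zed, Uma)}
Union: {(Zed, Quin), (Zed, Tai), (Zed, Uma)} with {(Bo, Ada), (Jo, Lee), (Pat, Jo), (Zed, Quin), (Zed, Uma)} → {(Bo, Ada), (Jo, Lee), (Pat, Jo), (Zed, Quin), (Zed, Tai), (Zed, Uma)}

{(Bo, Ada), (Jo, Lee), (Pat, Jo), (Zed, Quin), (Zed, Tai), (Zed, Uma)}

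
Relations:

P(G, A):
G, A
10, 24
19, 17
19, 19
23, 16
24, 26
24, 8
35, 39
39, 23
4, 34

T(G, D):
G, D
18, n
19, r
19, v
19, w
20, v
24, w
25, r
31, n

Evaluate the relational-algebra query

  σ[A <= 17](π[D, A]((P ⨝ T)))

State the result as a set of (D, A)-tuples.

{(r, 17), (v, 17), (w, 17), (w, 8)}

P ⋈ T (natural join on G): {(19, 17, r), (19, 17, v), (19, 17, w), (19, 19, r), (19, 19, v), (19, 19, w), (24, 26, w), (24, 8, w)}
π_{D, A} gives {(r, 17), (r, 19), (v, 17), (v, 19), (w, 17), (w, 19), (w, 26), (w, 8)}.
Filtering on A <= 17 leaves {(r, 17), (v, 17), (w, 17), (w, 8)}.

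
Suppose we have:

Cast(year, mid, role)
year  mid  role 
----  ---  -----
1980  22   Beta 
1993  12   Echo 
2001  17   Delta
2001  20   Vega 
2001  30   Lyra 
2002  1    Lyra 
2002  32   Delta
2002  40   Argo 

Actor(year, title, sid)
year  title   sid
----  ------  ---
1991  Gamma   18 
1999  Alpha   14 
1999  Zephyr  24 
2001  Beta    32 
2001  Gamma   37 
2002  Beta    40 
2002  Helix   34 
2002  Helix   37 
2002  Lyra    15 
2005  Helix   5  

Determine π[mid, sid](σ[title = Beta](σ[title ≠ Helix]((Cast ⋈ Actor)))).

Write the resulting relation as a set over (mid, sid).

{(1, 40), (17, 32), (20, 32), (30, 32), (32, 40), (40, 40)}

Joining Cast and Actor on year yields {(2001, 17, Delta, Beta, 32), (2001, 17, Delta, Gamma, 37), (2001, 20, Vega, Beta, 32), (2001, 20, Vega, Gamma, 37), (2001, 30, Lyra, Beta, 32), (2001, 30, Lyra, Gamma, 37), (2002, 1, Lyra, Beta, 40), (2002, 1, Lyra, Helix, 34), (2002, 1, Lyra, Helix, 37), (2002, 1, Lyra, Lyra, 15), (2002, 32, Delta, Beta, 40), (2002, 32, Delta, Helix, 34), (2002, 32, Delta, Helix, 37), (2002, 32, Delta, Lyra, 15), (2002, 40, Argo, Beta, 40), (2002, 40, Argo, Helix, 34), (2002, 40, Argo, Helix, 37), (2002, 40, Argo, Lyra, 15)}.
σ[title ≠ Helix]: keep tuples satisfying title ≠ Helix → {(2001, 17, Delta, Beta, 32), (2001, 17, Delta, Gamma, 37), (2001, 20, Vega, Beta, 32), (2001, 20, Vega, Gamma, 37), (2001, 30, Lyra, Beta, 32), (2001, 30, Lyra, Gamma, 37), (2002, 1, Lyra, Beta, 40), (2002, 1, Lyra, Lyra, 15), (2002, 32, Delta, Beta, 40), (2002, 32, Delta, Lyra, 15), (2002, 40, Argo, Beta, 40), (2002, 40, Argo, Lyra, 15)}
σ[title = Beta]: keep tuples satisfying title = Beta → {(2001, 17, Delta, Beta, 32), (2001, 20, Vega, Beta, 32), (2001, 30, Lyra, Beta, 32), (2002, 1, Lyra, Beta, 40), (2002, 32, Delta, Beta, 40), (2002, 40, Argo, Beta, 40)}
Projecting to mid, sid: {(1, 40), (17, 32), (20, 32), (30, 32), (32, 40), (40, 40)}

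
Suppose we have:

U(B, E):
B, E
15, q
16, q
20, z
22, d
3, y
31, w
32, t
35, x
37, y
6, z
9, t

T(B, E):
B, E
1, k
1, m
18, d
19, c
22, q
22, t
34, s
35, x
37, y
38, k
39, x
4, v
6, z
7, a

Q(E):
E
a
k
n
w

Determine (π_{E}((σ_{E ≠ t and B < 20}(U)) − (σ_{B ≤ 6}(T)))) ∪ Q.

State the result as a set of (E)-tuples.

{a, k, n, q, w, y}

σ[E ≠ t and B < 20]: keep tuples satisfying E ≠ t and B < 20 → {(15, q), (16, q), (3, y), (6, z)}
σ[B ≤ 6]: keep tuples satisfying B ≤ 6 → {(1, k), (1, m), (4, v), (6, z)}
Set difference of the two operands is {(15, q), (16, q), (3, y)}.
Projecting to E (1 duplicate(s) eliminated): {q, y}
Set union of the two operands is {a, k, n, q, w, y}.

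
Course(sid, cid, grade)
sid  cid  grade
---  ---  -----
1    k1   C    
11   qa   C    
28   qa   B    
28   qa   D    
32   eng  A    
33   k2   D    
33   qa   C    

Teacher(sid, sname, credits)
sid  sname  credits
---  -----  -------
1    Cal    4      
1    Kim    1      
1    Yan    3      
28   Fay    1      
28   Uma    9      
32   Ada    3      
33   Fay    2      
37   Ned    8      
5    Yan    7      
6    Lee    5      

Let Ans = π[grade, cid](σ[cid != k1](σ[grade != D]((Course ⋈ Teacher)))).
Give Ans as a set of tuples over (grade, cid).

Joining Course and Teacher on sid yields {(1, k1, C, Cal, 4), (1, k1, C, Kim, 1), (1, k1, C, Yan, 3), (28, qa, B, Fay, 1), (28, qa, B, Uma, 9), (28, qa, D, Fay, 1), (28, qa, D, Uma, 9), (32, eng, A, Ada, 3), (33, k2, D, Fay, 2), (33, qa, C, Fay, 2)}.
Apply σ_{grade != D}; surviving tuples: {(1, k1, C, Cal, 4), (1, k1, C, Kim, 1), (1, k1, C, Yan, 3), (28, qa, B, Fay, 1), (28, qa, B, Uma, 9), (32, eng, A, Ada, 3), (33, qa, C, Fay, 2)}
Apply σ_{cid != k1}; surviving tuples: {(28, qa, B, Fay, 1), (28, qa, B, Uma, 9), (32, eng, A, Ada, 3), (33, qa, C, Fay, 2)}
π[grade, cid]: project onto (grade, cid) (1 duplicate(s) eliminated) → {(A, eng), (B, qa), (C, qa)}

{(A, eng), (B, qa), (C, qa)}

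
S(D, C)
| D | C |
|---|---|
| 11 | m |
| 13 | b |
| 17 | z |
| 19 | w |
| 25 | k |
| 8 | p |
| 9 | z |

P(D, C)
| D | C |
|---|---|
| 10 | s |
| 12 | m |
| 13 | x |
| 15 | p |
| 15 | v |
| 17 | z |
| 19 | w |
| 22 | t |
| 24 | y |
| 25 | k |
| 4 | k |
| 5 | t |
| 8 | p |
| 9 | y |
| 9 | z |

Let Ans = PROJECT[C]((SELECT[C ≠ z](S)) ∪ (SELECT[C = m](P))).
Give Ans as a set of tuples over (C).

Filtering on C ≠ z leaves {(11, m), (13, b), (19, w), (25, k), (8, p)}.
Filtering on C = m leaves {(12, m)}.
Set union of the two operands is {(11, m), (12, m), (13, b), (19, w), (25, k), (8, p)}.
Projecting to C (1 duplicate(s) eliminated): {b, k, m, p, w}

{b, k, m, p, w}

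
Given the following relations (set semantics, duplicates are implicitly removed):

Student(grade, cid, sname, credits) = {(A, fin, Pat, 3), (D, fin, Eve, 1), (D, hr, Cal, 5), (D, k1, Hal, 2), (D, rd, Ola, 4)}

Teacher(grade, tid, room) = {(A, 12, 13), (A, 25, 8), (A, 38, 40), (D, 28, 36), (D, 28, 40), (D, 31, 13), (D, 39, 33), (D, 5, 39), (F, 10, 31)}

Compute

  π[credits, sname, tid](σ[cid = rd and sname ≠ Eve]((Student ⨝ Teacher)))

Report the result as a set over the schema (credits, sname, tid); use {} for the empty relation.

{(4, Ola, 28), (4, Ola, 31), (4, Ola, 39), (4, Ola, 5)}

Joining Student and Teacher on grade yields {(A, fin, Pat, 3, 12, 13), (A, fin, Pat, 3, 25, 8), (A, fin, Pat, 3, 38, 40), (D, fin, Eve, 1, 28, 36), (D, fin, Eve, 1, 28, 40), (D, fin, Eve, 1, 31, 13), (D, fin, Eve, 1, 39, 33), (D, fin, Eve, 1, 5, 39), (D, hr, Cal, 5, 28, 36), (D, hr, Cal, 5, 28, 40), (D, hr, Cal, 5, 31, 13), (D, hr, Cal, 5, 39, 33), (D, hr, Cal, 5, 5, 39), (D, k1, Hal, 2, 28, 36), (D, k1, Hal, 2, 28, 40), (D, k1, Hal, 2, 31, 13), (D, k1, Hal, 2, 39, 33), (D, k1, Hal, 2, 5, 39), (D, rd, Ola, 4, 28, 36), (D, rd, Ola, 4, 28, 40), (D, rd, Ola, 4, 31, 13), (D, rd, Ola, 4, 39, 33), (D, rd, Ola, 4, 5, 39)}.
Filtering on cid = rd and sname ≠ Eve leaves {(D, rd, Ola, 4, 28, 36), (D, rd, Ola, 4, 28, 40), (D, rd, Ola, 4, 31, 13), (D, rd, Ola, 4, 39, 33), (D, rd, Ola, 4, 5, 39)}.
Projecting to credits, sname, tid (1 duplicate(s) eliminated): {(4, Ola, 28), (4, Ola, 31), (4, Ola, 39), (4, Ola, 5)}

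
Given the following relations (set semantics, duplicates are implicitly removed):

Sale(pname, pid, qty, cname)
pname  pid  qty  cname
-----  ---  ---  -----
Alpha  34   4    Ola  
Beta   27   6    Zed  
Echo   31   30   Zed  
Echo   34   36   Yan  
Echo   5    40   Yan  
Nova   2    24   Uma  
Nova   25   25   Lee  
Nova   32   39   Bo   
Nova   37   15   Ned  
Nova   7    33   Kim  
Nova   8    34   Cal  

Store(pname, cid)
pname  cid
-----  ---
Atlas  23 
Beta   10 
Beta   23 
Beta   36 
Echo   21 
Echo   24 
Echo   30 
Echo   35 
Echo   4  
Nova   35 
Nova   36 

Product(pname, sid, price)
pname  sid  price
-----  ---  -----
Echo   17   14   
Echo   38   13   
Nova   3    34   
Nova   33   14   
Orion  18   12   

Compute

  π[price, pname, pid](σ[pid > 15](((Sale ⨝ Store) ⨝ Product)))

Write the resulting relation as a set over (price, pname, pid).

{(13, Echo, 31), (13, Echo, 34), (14, Echo, 31), (14, Echo, 34), (14, Nova, 25), (14, Nova, 32), (14, Nova, 37), (34, Nova, 25), (34, Nova, 32), (34, Nova, 37)}

Joining Sale and Store on pname yields {(Beta, 27, 6, Zed, 10), (Beta, 27, 6, Zed, 23), (Beta, 27, 6, Zed, 36), (Echo, 31, 30, Zed, 21), (Echo, 31, 30, Zed, 24), (Echo, 31, 30, Zed, 30), (Echo, 31, 30, Zed, 35), (Echo, 31, 30, Zed, 4), (Echo, 34, 36, Yan, 21), (Echo, 34, 36, Yan, 24), (Echo, 34, 36, Yan, 30), (Echo, 34, 36, Yan, 35), (Echo, 34, 36, Yan, 4), (Echo, 5, 40, Yan, 21), (Echo, 5, 40, Yan, 24), (Echo, 5, 40, Yan, 30), (Echo, 5, 40, Yan, 35), (Echo, 5, 40, Yan, 4), (Nova, 2, 24, Uma, 35), (Nova, 2, 24, Uma, 36), (Nova, 25, 25, Lee, 35), (Nova, 25, 25, Lee, 36), (Nova, 32, 39, Bo, 35), (Nova, 32, 39, Bo, 36), (Nova, 37, 15, Ned, 35), (Nova, 37, 15, Ned, 36), (Nova, 7, 33, Kim, 35), (Nova, 7, 33, Kim, 36), (Nova, 8, 34, Cal, 35), (Nova, 8, 34, Cal, 36)}.
Joining (Sale ⨝ Store) and Product on pname yields {(Echo, 31, 30, Zed, 21, 17, 14), (Echo, 31, 30, Zed, 21, 38, 13), (Echo, 31, 30, Zed, 24, 17, 14), (Echo, 31, 30, Zed, 24, 38, 13), (Echo, 31, 30, Zed, 30, 17, 14), (Echo, 31, 30, Zed, 30, 38, 13), (Echo, 31, 30, Zed, 35, 17, 14), (Echo, 31, 30, Zed, 35, 38, 13), (Echo, 31, 30, Zed, 4, 17, 14), (Echo, 31, 30, Zed, 4, 38, 13), (Echo, 34, 36, Yan, 21, 17, 14), (Echo, 34, 36, Yan, 21, 38, 13), (Echo, 34, 36, Yan, 24, 17, 14), (Echo, 34, 36, Yan, 24, 38, 13), (Echo, 34, 36, Yan, 30, 17, 14), (Echo, 34, 36, Yan, 30, 38, 13), (Echo, 34, 36, Yan, 35, 17, 14), (Echo, 34, 36, Yan, 35, 38, 13), (Echo, 34, 36, Yan, 4, 17, 14), (Echo, 34, 36, Yan, 4, 38, 13), (Echo, 5, 40, Yan, 21, 17, 14), (Echo, 5, 40, Yan, 21, 38, 13), (Echo, 5, 40, Yan, 24, 17, 14), (Echo, 5, 40, Yan, 24, 38, 13), (Echo, 5, 40, Yan, 30, 17, 14), (Echo, 5, 40, Yan, 30, 38, 13), (Echo, 5, 40, Yan, 35, 17, 14), (Echo, 5, 40, Yan, 35, 38, 13), (Echo, 5, 40, Yan, 4, 17, 14), (Echo, 5, 40, Yan, 4, 38, 13), (Nova, 2, 24, Uma, 35, 3, 34), (Nova, 2, 24, Uma, 35, 33, 14), (Nova, 2, 24, Uma, 36, 3, 34), (Nova, 2, 24, Uma, 36, 33, 14), (Nova, 25, 25, Lee, 35, 3, 34), (Nova, 25, 25, Lee, 35, 33, 14), (Nova, 25, 25, Lee, 36, 3, 34), (Nova, 25, 25, Lee, 36, 33, 14), (Nova, 32, 39, Bo, 35, 3, 34), (Nova, 32, 39, Bo, 35, 33, 14), (Nova, 32, 39, Bo, 36, 3, 34), (Nova, 32, 39, Bo, 36, 33, 14), (Nova, 37, 15, Ned, 35, 3, 34), (Nova, 37, 15, Ned, 35, 33, 14), (Nova, 37, 15, Ned, 36, 3, 34), (Nova, 37, 15, Ned, 36, 33, 14), (Nova, 7, 33, Kim, 35, 3, 34), (Nova, 7, 33, Kim, 35, 33, 14), (Nova, 7, 33, Kim, 36, 3, 34), (Nova, 7, 33, Kim, 36, 33, 14), (Nova, 8, 34, Cal, 35, 3, 34), (Nova, 8, 34, Cal, 35, 33, 14), (Nova, 8, 34, Cal, 36, 3, 34), (Nova, 8, 34, Cal, 36, 33, 14)}.
σ[pid > 15]: keep tuples satisfying pid > 15 → {(Echo, 31, 30, Zed, 21, 17, 14), (Echo, 31, 30, Zed, 21, 38, 13), (Echo, 31, 30, Zed, 24, 17, 14), (Echo, 31, 30, Zed, 24, 38, 13), (Echo, 31, 30, Zed, 30, 17, 14), (Echo, 31, 30, Zed, 30, 38, 13), (Echo, 31, 30, Zed, 35, 17, 14), (Echo, 31, 30, Zed, 35, 38, 13), (Echo, 31, 30, Zed, 4, 17, 14), (Echo, 31, 30, Zed, 4, 38, 13), (Echo, 34, 36, Yan, 21, 17, 14), (Echo, 34, 36, Yan, 21, 38, 13), (Echo, 34, 36, Yan, 24, 17, 14), (Echo, 34, 36, Yan, 24, 38, 13), (Echo, 34, 36, Yan, 30, 17, 14), (Echo, 34, 36, Yan, 30, 38, 13), (Echo, 34, 36, Yan, 35, 17, 14), (Echo, 34, 36, Yan, 35, 38, 13), (Echo, 34, 36, Yan, 4, 17, 14), (Echo, 34, 36, Yan, 4, 38, 13), (Nova, 25, 25, Lee, 35, 3, 34), (Nova, 25, 25, Lee, 35, 33, 14), (Nova, 25, 25, Lee, 36, 3, 34), (Nova, 25, 25, Lee, 36, 33, 14), (Nova, 32, 39, Bo, 35, 3, 34), (Nova, 32, 39, Bo, 35, 33, 14), (Nova, 32, 39, Bo, 36, 3, 34), (Nova, 32, 39, Bo, 36, 33, 14), (Nova, 37, 15, Ned, 35, 3, 34), (Nova, 37, 15, Ned, 35, 33, 14), (Nova, 37, 15, Ned, 36, 3, 34), (Nova, 37, 15, Ned, 36, 33, 14)}
Keep only column(s) price, pname, pid (22 duplicate(s) eliminated): {(13, Echo, 31), (13, Echo, 34), (14, Echo, 31), (14, Echo, 34), (14, Nova, 25), (14, Nova, 32), (14, Nova, 37), (34, Nova, 25), (34, Nova, 32), (34, Nova, 37)}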